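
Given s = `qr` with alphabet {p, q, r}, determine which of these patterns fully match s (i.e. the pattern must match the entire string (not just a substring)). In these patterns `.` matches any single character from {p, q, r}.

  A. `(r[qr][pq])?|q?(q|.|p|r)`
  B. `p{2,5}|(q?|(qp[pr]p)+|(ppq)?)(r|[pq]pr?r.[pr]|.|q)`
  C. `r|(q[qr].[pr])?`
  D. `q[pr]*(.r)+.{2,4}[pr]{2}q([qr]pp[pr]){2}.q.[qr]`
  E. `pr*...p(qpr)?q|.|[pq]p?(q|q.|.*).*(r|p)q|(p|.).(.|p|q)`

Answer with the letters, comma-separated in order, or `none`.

A, B

A → match
B → match
C → no match
D → no match
E → no match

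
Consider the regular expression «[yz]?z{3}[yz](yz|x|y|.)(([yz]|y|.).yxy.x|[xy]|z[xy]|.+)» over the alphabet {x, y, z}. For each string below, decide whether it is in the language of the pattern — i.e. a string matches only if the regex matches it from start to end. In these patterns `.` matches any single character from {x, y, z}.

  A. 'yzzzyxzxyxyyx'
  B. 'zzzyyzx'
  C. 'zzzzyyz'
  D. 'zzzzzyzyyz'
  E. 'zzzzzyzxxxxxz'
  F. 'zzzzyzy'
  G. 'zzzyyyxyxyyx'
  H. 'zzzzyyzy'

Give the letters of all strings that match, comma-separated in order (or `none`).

A, B, C, D, E, F, G, H

A → match
B. 'zzzyyzx' → match
C. 'zzzzyyz' → match
D. 'zzzzzyzyyz' → match
E → match
F. 'zzzzyzy' → match
G. 'zzzyyyxyxyyx' → match
H. 'zzzzyyzy' → match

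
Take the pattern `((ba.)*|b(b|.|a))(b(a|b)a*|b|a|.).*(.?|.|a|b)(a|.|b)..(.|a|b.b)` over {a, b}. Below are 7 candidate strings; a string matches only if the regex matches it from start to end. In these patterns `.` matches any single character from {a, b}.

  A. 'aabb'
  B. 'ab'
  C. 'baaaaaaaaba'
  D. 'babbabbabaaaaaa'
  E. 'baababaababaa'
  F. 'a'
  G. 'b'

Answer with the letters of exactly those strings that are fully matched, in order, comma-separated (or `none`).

C, D, E

A → no match
B → no match
C → match
D → match
E → match
F → no match
G → no match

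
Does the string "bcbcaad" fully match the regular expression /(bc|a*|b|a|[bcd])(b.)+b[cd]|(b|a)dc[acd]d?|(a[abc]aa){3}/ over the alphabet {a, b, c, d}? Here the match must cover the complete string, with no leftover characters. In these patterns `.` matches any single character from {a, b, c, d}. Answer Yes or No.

No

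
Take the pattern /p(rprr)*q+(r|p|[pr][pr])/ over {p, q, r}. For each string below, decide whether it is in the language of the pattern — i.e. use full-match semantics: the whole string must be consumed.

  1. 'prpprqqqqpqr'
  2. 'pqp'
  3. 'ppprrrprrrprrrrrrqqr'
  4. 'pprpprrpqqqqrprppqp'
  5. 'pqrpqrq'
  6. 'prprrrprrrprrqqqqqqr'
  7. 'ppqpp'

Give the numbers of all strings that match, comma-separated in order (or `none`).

1 → no match
2 → match
3 → no match
4 → no match
5 → no match
6 → match
7 → no match

2, 6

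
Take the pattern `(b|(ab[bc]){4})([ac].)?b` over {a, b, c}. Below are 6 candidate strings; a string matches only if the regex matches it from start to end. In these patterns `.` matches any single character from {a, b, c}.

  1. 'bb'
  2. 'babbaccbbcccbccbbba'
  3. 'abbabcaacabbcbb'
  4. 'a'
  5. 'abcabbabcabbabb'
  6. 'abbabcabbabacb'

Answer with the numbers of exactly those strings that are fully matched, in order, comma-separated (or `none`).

1 → match
2 → no match — must end with 'b'
3 → no match
4 → no match — must end with 'b'
5 → match
6 → no match

1, 5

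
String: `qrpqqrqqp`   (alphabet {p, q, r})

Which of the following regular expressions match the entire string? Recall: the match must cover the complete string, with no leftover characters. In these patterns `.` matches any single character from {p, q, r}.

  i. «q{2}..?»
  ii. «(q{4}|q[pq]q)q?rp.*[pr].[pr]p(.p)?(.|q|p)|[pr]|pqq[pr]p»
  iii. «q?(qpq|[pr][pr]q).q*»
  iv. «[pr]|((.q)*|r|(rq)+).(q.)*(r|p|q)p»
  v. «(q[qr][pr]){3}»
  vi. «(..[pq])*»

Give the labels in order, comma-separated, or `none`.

v

i → no match
ii → no match
iii → no match
iv → no match
v → match
vi → no match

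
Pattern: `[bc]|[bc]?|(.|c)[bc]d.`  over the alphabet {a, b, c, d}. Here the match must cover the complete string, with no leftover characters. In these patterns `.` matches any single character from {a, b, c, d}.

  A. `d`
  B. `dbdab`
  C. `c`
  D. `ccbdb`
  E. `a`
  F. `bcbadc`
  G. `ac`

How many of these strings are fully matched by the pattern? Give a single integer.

1

A. `d` → no match
B. `dbdab` → no match
C. `c` → match
D. `ccbdb` → no match
E. `a` → no match
F. `bcbadc` → no match
G. `ac` → no match
Total matched: 1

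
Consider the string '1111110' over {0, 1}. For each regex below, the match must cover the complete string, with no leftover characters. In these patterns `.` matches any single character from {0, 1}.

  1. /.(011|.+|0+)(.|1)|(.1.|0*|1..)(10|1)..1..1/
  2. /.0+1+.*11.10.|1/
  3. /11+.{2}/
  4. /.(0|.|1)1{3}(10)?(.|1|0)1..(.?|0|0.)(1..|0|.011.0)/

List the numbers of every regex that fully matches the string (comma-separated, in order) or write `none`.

1, 3

1 → match
2 → no match
3 → match
4 → no match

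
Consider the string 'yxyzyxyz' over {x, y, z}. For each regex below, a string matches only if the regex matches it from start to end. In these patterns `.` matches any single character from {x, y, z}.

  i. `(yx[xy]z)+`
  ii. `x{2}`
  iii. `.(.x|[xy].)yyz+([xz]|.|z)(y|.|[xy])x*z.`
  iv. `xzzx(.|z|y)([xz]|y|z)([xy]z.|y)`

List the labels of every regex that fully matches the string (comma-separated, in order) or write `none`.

i → match
ii → no match — must start with 'x'
iii → no match
iv → no match — must start with 'xzzx'

i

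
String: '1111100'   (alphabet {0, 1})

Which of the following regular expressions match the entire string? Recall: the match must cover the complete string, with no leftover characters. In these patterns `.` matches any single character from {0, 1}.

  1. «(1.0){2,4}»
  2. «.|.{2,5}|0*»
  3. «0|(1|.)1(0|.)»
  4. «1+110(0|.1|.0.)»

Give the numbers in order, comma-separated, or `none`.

1 → no match
2 → no match
3 → no match
4 → match

4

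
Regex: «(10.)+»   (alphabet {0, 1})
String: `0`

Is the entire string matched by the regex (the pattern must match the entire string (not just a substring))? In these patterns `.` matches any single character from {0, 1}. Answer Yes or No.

No

Every match must start with `10`, but `0` does not.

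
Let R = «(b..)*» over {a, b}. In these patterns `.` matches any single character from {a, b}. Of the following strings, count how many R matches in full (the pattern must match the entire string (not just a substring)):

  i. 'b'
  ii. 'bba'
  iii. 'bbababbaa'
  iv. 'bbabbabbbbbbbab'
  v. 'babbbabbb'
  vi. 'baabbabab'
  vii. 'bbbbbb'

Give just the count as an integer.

i → no match
ii → match
iii → match
iv → match
v → match
vi → match
vii → match
Total matched: 6

6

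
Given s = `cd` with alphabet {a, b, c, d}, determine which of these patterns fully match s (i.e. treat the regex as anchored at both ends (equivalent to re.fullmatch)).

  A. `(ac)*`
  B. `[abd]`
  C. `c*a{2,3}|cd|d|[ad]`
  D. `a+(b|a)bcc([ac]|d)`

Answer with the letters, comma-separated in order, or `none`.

A → no match
B → no match
C → match
D → no match — must start with `a`

C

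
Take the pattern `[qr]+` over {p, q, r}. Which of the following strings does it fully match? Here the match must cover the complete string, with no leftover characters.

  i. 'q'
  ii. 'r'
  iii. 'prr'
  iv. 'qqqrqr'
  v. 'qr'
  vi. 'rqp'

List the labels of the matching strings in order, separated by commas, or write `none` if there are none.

i → match
ii → match
iii → no match
iv → match
v → match
vi → no match

i, ii, iv, v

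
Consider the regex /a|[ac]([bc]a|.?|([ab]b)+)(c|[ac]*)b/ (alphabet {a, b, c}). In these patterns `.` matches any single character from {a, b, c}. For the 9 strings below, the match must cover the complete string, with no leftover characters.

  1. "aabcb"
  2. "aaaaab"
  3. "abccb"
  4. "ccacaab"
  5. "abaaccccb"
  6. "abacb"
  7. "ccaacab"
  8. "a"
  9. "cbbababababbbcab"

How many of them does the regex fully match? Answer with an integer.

9

1. "aabcb" → match
2. "aaaaab" → match
3. "abccb" → match
4. "ccacaab" → match
5. "abaaccccb" → match
6. "abacb" → match
7. "ccaacab" → match
8. "a" → match
9 → match
Total matched: 9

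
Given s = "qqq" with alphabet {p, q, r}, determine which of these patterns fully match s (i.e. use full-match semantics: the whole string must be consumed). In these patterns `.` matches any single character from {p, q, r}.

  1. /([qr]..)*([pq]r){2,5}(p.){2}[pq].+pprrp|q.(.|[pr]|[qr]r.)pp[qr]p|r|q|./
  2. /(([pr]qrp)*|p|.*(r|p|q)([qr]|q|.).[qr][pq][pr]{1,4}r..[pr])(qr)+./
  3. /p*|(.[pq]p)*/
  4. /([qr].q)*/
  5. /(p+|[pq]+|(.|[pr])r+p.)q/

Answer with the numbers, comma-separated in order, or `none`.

4, 5

1 → no match
2 → no match
3 → no match
4 → match
5 → match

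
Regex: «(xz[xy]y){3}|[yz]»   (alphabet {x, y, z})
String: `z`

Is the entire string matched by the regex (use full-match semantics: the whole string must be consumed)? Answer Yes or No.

Yes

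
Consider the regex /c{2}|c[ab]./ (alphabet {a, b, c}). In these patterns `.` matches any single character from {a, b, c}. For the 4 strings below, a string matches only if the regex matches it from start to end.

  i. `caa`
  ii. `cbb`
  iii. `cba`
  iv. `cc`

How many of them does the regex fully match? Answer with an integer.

4

i → match
ii → match
iii → match
iv → match
Total matched: 4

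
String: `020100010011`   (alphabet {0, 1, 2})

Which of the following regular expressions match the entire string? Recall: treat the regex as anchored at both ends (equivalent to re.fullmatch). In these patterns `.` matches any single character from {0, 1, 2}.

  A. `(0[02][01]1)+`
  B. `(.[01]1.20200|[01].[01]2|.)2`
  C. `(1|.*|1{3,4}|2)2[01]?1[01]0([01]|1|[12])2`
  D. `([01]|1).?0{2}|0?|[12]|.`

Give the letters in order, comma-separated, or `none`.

A → match
B → no match — must end with `2`
C → no match — must end with `2`
D → no match

A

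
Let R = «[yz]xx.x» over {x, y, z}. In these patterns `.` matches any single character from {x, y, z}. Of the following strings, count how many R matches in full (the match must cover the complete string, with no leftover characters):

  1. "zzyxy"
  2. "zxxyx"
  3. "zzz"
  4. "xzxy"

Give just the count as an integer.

1

1. "zzyxy" → no match — must end with "x"
2. "zxxyx" → match
3. "zzz" → no match — must end with "x"
4. "xzxy" → no match — must end with "x"
Total matched: 1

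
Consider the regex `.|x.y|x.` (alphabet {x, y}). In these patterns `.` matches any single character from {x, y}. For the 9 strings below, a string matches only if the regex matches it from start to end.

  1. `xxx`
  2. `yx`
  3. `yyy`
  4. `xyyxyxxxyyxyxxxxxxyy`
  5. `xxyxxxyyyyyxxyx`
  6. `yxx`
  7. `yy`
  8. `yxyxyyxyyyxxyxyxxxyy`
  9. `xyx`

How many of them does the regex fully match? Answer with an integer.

0

1. `xxx` → no match
2. `yx` → no match
3. `yyy` → no match
4 → no match
5 → no match
6. `yxx` → no match
7. `yy` → no match
8 → no match
9. `xyx` → no match
Total matched: 0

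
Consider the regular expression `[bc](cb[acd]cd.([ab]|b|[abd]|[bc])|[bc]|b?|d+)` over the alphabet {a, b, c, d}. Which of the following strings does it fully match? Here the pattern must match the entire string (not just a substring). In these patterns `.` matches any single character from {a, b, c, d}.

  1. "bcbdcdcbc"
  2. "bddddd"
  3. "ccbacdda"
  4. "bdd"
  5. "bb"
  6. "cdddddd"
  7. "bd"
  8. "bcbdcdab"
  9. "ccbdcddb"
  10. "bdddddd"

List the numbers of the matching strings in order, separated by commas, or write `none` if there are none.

2, 3, 4, 5, 6, 7, 8, 9, 10

1 → no match
2 → match
3 → match
4 → match
5 → match
6 → match
7 → match
8 → match
9 → match
10 → match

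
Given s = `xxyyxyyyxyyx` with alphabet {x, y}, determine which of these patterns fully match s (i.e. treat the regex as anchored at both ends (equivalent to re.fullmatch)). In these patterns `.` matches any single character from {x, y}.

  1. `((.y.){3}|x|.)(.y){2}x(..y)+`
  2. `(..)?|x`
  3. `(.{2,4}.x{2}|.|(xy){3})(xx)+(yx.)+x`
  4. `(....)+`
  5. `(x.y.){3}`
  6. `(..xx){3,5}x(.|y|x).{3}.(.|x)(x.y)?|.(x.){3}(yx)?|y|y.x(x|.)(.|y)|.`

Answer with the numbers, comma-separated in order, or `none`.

4, 5

1 → no match — must end with `y`
2 → no match
3 → no match
4 → match
5 → match
6 → no match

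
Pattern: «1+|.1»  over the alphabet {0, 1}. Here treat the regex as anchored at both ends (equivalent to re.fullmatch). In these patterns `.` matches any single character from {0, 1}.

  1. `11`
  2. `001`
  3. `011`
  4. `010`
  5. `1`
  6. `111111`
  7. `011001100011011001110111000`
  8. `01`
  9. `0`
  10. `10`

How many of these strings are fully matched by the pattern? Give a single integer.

1 → match
2 → no match
3 → no match
4 → no match — must end with `1`
5 → match
6 → match
7 → no match — must end with `1`
8 → match
9 → no match — must end with `1`
10 → no match — must end with `1`
Total matched: 4

4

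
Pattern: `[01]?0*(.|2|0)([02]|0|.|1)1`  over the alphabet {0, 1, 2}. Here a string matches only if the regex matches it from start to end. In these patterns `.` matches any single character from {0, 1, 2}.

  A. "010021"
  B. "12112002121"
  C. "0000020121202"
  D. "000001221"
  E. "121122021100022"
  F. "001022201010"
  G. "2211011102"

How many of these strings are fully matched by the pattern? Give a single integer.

A. "010021" → no match
B. "12112002121" → no match
C → no match — must end with "1"
D. "000001221" → no match
E → no match — must end with "1"
F. "001022201010" → no match — must end with "1"
G. "2211011102" → no match — must end with "1"
Total matched: 0

0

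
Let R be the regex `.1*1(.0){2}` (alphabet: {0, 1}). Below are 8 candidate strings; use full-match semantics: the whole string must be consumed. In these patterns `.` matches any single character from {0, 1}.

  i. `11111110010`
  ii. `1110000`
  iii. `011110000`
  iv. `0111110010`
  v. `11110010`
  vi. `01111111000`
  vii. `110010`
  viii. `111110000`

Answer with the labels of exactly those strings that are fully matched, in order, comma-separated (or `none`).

i, ii, iii, iv, v, vi, vii, viii

i → match
ii → match
iii → match
iv → match
v → match
vi → match
vii → match
viii → match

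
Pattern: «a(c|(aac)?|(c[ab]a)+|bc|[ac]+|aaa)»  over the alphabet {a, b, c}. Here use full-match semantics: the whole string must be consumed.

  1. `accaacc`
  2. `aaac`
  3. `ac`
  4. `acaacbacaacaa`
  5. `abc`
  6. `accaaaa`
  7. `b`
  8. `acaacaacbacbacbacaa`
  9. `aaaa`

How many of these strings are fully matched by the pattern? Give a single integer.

1 → match
2 → match
3 → match
4 → match
5 → match
6 → match
7 → no match — must start with `a`
8 → match
9 → match
Total matched: 8

8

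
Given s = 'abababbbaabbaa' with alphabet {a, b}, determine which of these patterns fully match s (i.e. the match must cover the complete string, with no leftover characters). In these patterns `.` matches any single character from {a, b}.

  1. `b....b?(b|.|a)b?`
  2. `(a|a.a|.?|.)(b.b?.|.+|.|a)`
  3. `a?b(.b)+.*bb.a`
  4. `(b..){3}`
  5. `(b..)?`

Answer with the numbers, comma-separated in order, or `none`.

1 → no match — must start with 'b'
2 → match
3 → match
4 → no match — must start with 'b'
5 → no match

2, 3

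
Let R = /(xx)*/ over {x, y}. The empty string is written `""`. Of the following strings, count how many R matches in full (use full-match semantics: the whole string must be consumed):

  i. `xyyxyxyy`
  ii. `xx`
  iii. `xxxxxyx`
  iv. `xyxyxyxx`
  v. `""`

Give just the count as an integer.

2

i → no match
ii → match
iii → no match
iv → no match
v → match
Total matched: 2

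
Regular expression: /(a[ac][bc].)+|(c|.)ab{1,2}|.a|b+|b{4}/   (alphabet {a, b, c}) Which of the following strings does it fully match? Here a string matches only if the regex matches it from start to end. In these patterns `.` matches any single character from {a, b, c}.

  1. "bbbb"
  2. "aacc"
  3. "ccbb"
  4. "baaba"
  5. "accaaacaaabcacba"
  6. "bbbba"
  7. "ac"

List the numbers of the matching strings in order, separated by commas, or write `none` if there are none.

1 → match
2 → match
3 → no match
4 → no match
5 → match
6 → no match
7 → no match

1, 2, 5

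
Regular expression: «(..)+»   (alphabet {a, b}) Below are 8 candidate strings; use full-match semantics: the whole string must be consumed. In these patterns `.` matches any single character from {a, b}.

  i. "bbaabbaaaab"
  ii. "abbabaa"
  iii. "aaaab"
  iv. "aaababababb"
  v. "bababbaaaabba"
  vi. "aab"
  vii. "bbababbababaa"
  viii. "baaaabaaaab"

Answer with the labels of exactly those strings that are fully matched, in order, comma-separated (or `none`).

none

i → no match
ii → no match
iii → no match
iv → no match
v → no match
vi → no match
vii → no match
viii → no match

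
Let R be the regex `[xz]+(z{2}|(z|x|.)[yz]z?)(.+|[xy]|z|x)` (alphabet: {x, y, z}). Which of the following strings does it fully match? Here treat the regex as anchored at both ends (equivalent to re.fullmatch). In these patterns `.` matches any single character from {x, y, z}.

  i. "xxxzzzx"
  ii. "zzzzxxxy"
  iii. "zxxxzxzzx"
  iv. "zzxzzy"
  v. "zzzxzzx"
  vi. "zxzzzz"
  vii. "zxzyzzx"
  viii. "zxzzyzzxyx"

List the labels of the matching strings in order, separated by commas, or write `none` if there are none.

i → match
ii → match
iii → match
iv → match
v → match
vi → match
vii → match
viii → match

i, ii, iii, iv, v, vi, vii, viii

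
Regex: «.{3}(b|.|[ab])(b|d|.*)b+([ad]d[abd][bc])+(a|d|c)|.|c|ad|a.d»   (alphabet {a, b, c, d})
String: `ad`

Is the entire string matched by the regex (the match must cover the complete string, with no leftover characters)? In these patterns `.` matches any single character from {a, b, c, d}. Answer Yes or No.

Yes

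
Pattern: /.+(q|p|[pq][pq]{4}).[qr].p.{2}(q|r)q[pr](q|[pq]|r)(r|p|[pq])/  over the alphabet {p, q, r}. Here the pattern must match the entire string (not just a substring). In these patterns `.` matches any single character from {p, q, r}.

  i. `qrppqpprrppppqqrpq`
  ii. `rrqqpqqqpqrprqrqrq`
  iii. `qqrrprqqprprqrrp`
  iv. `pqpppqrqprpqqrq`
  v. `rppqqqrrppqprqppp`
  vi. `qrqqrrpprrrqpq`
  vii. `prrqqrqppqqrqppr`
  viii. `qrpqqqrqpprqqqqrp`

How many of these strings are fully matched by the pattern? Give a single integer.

4

i → match
ii → no match
iii → match
iv → no match
v → match
vi → no match
vii → match
viii → no match
Total matched: 4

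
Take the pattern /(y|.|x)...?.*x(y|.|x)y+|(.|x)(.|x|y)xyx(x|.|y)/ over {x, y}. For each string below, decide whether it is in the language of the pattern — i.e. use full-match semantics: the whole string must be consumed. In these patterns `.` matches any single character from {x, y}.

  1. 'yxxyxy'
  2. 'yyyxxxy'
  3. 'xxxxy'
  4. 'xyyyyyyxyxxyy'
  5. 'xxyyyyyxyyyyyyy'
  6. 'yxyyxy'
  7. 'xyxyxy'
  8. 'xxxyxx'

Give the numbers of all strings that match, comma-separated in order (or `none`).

1, 2, 4, 5, 7, 8

1 → match
2 → match
3 → no match
4 → match
5 → match
6 → no match
7 → match
8 → match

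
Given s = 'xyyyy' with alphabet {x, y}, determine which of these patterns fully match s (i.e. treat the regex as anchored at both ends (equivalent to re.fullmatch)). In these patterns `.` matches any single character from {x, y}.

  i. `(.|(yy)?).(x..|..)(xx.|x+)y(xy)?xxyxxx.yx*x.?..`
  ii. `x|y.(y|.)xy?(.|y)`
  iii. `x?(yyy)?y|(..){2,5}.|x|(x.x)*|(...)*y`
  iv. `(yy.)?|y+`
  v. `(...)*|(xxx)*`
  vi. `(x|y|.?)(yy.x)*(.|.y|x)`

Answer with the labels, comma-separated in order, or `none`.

i → no match
ii → no match
iii → match
iv → no match
v → no match
vi → no match

iii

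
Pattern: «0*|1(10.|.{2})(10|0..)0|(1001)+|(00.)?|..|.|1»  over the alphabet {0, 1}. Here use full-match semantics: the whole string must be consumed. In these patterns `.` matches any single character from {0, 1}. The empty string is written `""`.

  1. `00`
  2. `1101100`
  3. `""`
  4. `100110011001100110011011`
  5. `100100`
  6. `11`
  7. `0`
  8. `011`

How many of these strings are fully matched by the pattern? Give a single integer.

1 → match
2 → match
3 → match
4 → no match
5 → match
6 → match
7 → match
8 → no match
Total matched: 6

6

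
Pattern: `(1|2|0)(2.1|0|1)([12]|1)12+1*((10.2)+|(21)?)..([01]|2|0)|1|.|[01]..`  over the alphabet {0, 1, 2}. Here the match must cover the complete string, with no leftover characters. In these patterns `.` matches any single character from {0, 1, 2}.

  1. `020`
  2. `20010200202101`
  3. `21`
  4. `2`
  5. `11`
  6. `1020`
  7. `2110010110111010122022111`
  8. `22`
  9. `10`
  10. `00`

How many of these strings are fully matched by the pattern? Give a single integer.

1 → match
2 → no match
3 → no match
4 → match
5 → no match
6 → no match
7 → no match
8 → no match
9 → no match
10 → no match
Total matched: 2

2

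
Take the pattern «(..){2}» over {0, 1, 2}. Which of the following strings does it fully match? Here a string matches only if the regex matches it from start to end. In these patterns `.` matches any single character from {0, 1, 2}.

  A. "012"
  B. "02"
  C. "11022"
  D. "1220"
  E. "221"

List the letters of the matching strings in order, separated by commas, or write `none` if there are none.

A → no match
B → no match
C → no match
D → match
E → no match

D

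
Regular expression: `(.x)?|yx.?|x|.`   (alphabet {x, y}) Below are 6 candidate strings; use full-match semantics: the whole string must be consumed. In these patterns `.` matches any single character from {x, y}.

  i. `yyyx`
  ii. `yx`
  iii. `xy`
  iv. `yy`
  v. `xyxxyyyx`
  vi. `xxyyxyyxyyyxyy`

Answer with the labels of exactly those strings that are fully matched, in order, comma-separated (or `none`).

ii

i → no match
ii → match
iii → no match
iv → no match
v → no match
vi → no match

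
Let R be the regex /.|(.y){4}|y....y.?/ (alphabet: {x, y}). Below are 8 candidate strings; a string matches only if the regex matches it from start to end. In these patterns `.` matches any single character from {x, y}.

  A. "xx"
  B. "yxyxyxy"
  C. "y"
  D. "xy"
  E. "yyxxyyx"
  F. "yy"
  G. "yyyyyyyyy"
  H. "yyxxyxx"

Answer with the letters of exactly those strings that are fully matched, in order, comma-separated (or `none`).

C, E

A → no match
B → no match
C → match
D → no match
E → match
F → no match
G → no match
H → no match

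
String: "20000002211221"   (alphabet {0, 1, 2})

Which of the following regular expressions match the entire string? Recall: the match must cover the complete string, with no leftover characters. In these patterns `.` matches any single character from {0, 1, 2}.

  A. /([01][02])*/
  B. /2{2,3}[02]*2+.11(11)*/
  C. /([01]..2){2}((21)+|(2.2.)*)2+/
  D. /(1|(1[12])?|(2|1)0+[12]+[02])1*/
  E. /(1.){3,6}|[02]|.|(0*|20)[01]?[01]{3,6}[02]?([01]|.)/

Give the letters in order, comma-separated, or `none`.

A → no match
B → no match
C → no match — must end with "2"
D → match
E → no match

D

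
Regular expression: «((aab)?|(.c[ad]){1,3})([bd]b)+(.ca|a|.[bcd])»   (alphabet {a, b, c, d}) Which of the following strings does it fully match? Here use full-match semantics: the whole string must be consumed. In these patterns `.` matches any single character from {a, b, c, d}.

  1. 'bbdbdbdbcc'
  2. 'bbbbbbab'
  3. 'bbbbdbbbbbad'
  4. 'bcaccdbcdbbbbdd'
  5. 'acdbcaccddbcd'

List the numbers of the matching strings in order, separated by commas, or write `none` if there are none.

1 → match
2 → match
3 → match
4 → match
5 → match

1, 2, 3, 4, 5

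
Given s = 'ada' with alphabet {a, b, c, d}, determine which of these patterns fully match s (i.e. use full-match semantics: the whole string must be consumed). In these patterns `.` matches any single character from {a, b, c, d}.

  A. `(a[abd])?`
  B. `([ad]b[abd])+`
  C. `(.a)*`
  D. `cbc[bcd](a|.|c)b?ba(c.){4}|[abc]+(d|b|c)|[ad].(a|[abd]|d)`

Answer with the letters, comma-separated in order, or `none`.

D

A → no match
B → no match
C → no match
D → match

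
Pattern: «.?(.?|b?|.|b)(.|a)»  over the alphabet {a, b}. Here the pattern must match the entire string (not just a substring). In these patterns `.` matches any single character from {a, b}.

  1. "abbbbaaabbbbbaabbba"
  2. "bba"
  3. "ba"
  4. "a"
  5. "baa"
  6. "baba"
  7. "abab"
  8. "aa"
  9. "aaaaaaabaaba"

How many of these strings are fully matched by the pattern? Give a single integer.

5

1 → no match
2 → match
3 → match
4 → match
5 → match
6 → no match
7 → no match
8 → match
9 → no match
Total matched: 5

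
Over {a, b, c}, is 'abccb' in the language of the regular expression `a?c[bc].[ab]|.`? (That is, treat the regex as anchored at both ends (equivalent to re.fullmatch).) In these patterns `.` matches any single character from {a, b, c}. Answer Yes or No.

No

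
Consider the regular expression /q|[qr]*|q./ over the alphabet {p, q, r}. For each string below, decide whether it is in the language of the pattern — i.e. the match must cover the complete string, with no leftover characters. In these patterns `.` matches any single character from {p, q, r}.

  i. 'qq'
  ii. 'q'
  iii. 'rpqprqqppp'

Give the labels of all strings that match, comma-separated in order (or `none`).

i. 'qq' → match
ii. 'q' → match
iii. 'rpqprqqppp' → no match

i, ii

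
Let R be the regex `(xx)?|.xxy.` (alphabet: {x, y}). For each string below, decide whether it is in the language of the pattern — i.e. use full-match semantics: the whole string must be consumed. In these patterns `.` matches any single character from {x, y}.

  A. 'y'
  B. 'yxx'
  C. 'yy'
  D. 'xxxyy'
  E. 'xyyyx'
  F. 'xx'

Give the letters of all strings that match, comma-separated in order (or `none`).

A → no match
B → no match
C → no match
D → match
E → no match
F → match

D, F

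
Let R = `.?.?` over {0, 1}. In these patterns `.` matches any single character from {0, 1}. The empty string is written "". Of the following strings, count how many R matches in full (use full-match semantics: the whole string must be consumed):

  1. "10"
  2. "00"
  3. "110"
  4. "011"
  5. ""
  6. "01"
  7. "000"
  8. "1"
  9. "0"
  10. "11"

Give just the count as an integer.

1 → match
2 → match
3 → no match
4 → no match
5 → match
6 → match
7 → no match
8 → match
9 → match
10 → match
Total matched: 7

7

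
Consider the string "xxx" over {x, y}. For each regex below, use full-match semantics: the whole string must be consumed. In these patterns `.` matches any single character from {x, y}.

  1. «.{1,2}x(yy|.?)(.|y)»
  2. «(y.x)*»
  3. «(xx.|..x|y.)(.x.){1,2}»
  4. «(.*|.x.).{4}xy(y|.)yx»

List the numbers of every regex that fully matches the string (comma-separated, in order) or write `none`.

1 → match
2 → no match
3 → no match
4 → no match — must end with "yx"

1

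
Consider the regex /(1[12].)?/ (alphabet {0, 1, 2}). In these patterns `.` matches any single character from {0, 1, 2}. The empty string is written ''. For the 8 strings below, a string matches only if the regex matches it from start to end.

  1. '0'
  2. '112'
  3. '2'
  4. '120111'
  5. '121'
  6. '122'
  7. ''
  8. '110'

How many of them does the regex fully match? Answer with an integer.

1 → no match
2 → match
3 → no match
4 → no match
5 → match
6 → match
7 → match
8 → match
Total matched: 5

5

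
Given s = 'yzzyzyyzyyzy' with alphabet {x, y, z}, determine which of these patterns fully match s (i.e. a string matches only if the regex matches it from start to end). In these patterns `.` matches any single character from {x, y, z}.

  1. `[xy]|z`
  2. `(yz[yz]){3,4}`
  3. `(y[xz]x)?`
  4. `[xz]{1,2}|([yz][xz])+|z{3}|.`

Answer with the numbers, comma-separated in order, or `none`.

2

1 → no match
2 → match
3 → no match
4 → no match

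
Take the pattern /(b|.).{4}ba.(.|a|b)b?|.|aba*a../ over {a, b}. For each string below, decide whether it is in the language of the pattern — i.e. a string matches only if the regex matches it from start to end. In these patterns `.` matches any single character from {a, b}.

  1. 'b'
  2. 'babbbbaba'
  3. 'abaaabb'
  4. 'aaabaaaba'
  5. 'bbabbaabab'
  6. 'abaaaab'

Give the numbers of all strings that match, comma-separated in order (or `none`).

1 → match
2 → match
3 → match
4 → no match
5 → no match
6 → match

1, 2, 3, 6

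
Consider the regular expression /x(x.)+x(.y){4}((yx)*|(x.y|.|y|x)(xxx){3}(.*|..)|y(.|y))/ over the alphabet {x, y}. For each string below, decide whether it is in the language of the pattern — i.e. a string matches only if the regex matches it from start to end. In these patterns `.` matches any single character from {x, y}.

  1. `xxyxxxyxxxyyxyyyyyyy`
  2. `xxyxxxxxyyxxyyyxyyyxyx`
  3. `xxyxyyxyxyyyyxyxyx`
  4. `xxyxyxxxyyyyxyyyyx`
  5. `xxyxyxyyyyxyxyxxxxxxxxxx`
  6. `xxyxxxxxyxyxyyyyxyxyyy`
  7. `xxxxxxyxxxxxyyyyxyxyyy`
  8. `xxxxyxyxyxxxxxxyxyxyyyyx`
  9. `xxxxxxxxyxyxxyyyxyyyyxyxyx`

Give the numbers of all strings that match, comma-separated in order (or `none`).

1 → match
2 → no match
3 → match
4 → match
5 → match
6 → match
7 → match
8 → match
9 → match

1, 3, 4, 5, 6, 7, 8, 9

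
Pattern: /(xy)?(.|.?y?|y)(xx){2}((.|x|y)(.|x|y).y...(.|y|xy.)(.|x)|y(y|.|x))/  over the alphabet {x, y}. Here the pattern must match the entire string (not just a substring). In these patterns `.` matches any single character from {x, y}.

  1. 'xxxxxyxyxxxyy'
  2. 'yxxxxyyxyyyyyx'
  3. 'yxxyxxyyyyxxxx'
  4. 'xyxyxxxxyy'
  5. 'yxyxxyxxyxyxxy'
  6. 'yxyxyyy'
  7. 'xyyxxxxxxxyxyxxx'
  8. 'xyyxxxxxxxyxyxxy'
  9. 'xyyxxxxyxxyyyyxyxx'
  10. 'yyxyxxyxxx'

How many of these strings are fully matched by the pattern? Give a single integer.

6

1 → match
2 → match
3 → no match
4 → match
5 → no match
6 → no match
7 → match
8 → match
9 → match
10 → no match
Total matched: 6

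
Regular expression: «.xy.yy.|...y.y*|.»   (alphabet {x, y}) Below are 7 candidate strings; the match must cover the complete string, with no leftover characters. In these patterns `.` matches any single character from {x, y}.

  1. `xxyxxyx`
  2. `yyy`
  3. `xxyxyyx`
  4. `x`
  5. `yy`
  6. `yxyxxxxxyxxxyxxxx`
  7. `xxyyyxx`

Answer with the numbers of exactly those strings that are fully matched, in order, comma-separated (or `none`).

3, 4

1 → no match
2 → no match
3 → match
4 → match
5 → no match
6 → no match
7 → no match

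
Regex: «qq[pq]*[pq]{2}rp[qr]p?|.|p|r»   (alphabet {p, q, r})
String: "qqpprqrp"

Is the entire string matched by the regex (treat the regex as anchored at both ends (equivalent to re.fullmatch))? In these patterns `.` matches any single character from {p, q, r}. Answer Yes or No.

No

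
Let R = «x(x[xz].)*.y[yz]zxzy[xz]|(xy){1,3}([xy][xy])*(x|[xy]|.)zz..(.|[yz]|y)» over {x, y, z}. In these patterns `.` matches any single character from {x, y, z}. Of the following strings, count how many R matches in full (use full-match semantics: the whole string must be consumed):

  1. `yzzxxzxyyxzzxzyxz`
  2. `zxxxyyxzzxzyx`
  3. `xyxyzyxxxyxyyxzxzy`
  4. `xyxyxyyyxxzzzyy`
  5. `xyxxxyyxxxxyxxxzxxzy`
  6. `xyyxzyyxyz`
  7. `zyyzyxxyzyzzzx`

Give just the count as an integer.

0

1 → no match
2 → no match
3 → no match
4 → no match
5 → no match
6. `xyyxzyyxyz` → no match
7 → no match
Total matched: 0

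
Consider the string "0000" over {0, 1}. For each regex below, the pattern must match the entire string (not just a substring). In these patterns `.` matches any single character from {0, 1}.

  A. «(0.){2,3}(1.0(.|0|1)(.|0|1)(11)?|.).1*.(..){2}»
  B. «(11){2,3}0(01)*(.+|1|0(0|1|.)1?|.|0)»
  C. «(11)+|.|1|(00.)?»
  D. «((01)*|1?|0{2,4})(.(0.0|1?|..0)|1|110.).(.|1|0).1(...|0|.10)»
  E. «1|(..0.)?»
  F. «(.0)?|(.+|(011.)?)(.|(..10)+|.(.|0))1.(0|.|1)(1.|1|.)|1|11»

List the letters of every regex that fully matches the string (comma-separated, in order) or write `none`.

A → no match
B → no match — must start with "11"
C → no match
D → no match
E → match
F → no match

E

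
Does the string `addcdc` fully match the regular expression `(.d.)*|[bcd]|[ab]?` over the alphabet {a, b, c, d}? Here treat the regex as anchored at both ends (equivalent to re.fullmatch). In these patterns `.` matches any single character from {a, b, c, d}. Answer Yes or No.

Yes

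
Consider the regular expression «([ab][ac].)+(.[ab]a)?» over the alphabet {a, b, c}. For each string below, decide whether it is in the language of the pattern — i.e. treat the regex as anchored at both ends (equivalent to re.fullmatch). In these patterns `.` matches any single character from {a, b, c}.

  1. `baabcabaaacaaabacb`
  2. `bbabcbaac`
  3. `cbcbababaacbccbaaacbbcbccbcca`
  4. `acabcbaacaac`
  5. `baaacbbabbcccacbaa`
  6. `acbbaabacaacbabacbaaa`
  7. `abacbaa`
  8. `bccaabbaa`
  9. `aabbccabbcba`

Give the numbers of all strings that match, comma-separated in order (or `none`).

1, 4, 6, 8

1 → match
2. `bbabcbaac` → no match
3 → no match
4. `acabcbaacaac` → match
5 → no match
6 → match
7. `abacbaa` → no match
8. `bccaabbaa` → match
9. `aabbccabbcba` → no match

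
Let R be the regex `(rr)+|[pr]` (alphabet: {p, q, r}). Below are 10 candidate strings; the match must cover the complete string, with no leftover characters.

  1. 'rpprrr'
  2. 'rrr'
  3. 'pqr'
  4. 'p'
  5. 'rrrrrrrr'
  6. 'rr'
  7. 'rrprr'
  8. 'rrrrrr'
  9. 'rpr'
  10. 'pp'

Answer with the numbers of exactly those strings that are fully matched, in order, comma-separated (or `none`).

4, 5, 6, 8

1 → no match
2 → no match
3 → no match
4 → match
5 → match
6 → match
7 → no match
8 → match
9 → no match
10 → no match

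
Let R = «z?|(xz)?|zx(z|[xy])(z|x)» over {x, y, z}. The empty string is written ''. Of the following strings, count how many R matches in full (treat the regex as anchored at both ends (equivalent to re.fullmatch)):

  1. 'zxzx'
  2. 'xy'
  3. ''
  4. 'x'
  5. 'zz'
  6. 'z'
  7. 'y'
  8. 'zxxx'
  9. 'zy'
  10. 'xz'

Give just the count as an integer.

1 → match
2 → no match
3 → match
4 → no match
5 → no match
6 → match
7 → no match
8 → match
9 → no match
10 → match
Total matched: 5

5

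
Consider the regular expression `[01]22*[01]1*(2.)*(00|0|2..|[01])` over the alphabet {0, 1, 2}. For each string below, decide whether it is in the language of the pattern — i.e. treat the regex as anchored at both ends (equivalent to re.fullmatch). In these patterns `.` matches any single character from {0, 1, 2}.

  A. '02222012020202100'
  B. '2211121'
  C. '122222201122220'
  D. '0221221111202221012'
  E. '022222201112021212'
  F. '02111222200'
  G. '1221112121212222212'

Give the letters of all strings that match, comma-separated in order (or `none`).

A → match
B. '2211121' → no match
C → match
D → no match
E → match
F. '02111222200' → match
G → match

A, C, E, F, G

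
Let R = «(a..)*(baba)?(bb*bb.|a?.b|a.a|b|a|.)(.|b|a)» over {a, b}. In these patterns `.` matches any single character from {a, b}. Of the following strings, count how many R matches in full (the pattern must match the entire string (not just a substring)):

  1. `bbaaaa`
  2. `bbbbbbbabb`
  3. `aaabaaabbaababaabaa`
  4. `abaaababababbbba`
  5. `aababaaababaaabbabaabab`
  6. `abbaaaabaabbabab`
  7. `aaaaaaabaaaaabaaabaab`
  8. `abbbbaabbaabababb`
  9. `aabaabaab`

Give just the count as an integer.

2

1. `bbaaaa` → no match
2. `bbbbbbbabb` → no match
3 → no match
4 → no match
5 → match
6 → match
7 → no match
8 → no match
9. `aabaabaab` → no match
Total matched: 2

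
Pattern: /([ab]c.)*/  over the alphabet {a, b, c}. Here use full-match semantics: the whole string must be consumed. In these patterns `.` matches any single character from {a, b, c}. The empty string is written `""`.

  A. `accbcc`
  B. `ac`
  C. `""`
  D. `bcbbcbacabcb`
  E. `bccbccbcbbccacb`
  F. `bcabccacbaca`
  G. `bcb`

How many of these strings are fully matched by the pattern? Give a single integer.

A → match
B → no match
C → match
D → match
E → match
F → match
G → match
Total matched: 6

6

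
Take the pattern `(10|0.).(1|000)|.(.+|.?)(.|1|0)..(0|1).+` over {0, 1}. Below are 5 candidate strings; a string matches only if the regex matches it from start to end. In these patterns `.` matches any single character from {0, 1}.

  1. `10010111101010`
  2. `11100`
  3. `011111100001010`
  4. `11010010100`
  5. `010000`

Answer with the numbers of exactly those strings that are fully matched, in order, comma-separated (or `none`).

1, 3, 4, 5

1 → match
2 → no match
3 → match
4 → match
5 → match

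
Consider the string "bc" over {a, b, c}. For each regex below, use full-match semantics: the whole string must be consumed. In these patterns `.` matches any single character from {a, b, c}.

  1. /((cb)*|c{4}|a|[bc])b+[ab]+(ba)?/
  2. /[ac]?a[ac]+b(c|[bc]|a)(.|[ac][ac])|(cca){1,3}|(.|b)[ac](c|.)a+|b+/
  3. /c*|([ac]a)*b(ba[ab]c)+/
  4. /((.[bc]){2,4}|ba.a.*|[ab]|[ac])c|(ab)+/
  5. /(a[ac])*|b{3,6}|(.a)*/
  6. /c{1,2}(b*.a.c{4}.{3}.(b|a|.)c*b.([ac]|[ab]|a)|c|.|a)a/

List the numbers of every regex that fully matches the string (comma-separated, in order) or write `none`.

4

1 → no match
2 → no match
3 → no match
4 → match
5 → no match
6 → no match — must start with "c"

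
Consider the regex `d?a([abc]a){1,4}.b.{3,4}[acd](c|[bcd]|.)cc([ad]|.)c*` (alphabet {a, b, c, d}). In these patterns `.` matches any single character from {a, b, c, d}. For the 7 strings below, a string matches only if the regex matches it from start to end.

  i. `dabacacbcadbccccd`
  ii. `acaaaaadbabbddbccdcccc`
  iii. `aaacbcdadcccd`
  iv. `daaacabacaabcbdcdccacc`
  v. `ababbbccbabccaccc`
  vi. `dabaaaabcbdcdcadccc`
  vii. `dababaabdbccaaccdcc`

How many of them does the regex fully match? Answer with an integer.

i → match
ii → match
iii → match
iv → match
v → match
vi → no match
vii → match
Total matched: 6

6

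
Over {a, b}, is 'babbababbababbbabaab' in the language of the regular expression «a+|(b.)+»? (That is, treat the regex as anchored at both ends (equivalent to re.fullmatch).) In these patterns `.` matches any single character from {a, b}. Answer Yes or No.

No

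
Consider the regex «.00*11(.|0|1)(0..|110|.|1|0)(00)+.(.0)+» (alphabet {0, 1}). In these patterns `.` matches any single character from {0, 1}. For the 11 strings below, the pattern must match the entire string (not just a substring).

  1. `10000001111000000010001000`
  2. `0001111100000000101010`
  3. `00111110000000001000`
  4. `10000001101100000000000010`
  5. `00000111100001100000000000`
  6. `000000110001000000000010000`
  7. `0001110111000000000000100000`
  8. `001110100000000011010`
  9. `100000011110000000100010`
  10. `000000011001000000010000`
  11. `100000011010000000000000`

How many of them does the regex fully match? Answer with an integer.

9

1 → match
2 → match
3 → no match
4 → match
5 → match
6 → match
7 → no match
8 → match
9 → match
10 → match
11 → match
Total matched: 9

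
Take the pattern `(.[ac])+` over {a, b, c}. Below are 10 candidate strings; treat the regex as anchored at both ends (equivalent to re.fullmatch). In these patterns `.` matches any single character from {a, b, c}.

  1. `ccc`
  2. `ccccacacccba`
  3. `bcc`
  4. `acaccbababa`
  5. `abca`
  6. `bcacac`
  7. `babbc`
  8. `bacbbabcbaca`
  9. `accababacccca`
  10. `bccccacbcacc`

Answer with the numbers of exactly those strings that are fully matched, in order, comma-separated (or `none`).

2, 6

1 → no match
2 → match
3 → no match
4 → no match
5 → no match
6 → match
7 → no match
8 → no match
9 → no match
10 → no match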